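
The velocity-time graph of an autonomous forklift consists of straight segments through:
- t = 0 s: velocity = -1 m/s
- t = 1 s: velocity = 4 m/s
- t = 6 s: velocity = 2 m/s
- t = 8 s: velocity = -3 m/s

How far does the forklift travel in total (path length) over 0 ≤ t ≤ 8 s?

19.3 m

Distance (not displacement) is the total path length: add the absolute areas under v-t.
0–1 s: v = 0 at t = 0.2 s; triangle areas 0.1 + 1.6 = 1.7 m
1–6 s: |½(4 + 2)(5)| = 15 m
6–8 s: v = 0 at t = 6.8 s; triangle areas 0.8 + 1.8 = 2.6 m
Total distance = 19.3 m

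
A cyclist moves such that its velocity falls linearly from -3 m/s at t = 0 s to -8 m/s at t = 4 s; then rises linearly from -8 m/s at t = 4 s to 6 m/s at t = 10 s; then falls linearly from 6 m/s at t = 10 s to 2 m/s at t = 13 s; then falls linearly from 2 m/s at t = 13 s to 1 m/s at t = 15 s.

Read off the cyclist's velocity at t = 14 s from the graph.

1.5 m/s

On 13–15 s the graph is linear from 2 to 1 m/s: v(14) = 2 + (1 − 2)·(14 − 13)/(15 − 13) = 1.5 m/s.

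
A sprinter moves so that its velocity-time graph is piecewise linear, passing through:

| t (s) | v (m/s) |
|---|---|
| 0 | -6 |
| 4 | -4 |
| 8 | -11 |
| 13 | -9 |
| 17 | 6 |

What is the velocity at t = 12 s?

-9.4 m/s

On 8–13 s the graph is linear from -11 to -9 m/s: v(12) = -11 + (-9 − -11)·(12 − 8)/(13 − 8) = -9.4 m/s.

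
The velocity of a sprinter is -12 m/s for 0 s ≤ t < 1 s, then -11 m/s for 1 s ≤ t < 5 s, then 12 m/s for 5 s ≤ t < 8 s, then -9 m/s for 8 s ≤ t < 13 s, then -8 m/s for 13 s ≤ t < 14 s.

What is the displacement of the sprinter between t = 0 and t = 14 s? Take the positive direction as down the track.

Net displacement equals the area under the velocity-time graph (areas below the axis count negative).
0–1 s: -12 × 1 = -12 m
1–5 s: -11 × 4 = -44 m
5–8 s: 12 × 3 = 36 m
8–13 s: -9 × 5 = -45 m
13–14 s: -8 × 1 = -8 m
Net displacement = -73 m

-73 m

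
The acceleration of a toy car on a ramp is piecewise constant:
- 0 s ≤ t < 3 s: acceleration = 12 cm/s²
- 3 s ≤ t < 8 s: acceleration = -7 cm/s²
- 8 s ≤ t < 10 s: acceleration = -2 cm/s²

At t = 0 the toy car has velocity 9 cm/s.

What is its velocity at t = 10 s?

Δv equals the area under the a-t graph; then v = v₀ + Δv.
0–3 s: 12 × 3 = 36 cm/s
3–8 s: -7 × 5 = -35 cm/s
8–10 s: -2 × 2 = -4 cm/s
Δv = -3 cm/s, so v(10) = 9 + (-3) = 6 cm/s.

6 cm/s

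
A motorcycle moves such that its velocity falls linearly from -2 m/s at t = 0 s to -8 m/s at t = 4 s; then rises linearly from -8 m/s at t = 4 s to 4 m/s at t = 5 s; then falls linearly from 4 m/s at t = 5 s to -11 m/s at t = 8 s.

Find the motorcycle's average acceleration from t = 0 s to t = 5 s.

1.2 m/s²

Average acceleration = Δv/Δt = (4 − -2)/(5 − 0) = 1.2 m/s².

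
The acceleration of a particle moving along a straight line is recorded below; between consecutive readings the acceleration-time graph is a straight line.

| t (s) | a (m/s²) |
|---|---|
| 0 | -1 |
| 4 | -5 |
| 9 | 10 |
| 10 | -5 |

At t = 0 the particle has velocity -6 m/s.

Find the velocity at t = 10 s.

-3 m/s

Δv equals the area under the a-t graph; then v = v₀ + Δv.
0–4 s: ½(-1 + -5)(4) = -12 m/s
4–9 s: ½(-5 + 10)(5) = 12.5 m/s
9–10 s: ½(10 + -5)(1) = 2.5 m/s
Δv = 3 m/s, so v(10) = -6 + (3) = -3 m/s.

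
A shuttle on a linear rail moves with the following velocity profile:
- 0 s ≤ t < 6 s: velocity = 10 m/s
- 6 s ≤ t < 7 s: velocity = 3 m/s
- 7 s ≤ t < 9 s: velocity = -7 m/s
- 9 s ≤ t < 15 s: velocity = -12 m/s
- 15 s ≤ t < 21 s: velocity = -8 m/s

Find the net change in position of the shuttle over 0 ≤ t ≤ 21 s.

Displacement is the signed area under the v-t curve.
0–6 s: 10 × 6 = 60 m
6–7 s: 3 × 1 = 3 m
7–9 s: -7 × 2 = -14 m
9–15 s: -12 × 6 = -72 m
15–21 s: -8 × 6 = -48 m
Net displacement = -71 m

-71 m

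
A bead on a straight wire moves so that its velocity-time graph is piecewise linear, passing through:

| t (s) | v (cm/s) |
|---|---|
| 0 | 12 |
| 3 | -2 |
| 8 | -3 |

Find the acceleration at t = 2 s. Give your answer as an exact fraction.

Acceleration is the slope of the v-t graph on 0–3 s: (-2 − 12)/(3 − 0) = -14/3 cm/s².

-14/3 cm/s²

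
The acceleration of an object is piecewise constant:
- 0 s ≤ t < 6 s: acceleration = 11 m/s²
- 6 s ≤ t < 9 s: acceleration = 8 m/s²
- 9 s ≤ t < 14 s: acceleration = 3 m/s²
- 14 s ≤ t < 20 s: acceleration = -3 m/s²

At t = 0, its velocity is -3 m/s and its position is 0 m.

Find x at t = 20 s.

1435.5 m

On each constant-a segment, Δv = aΔt and Δx = v₀Δt + ½aΔt²; chain segment to segment.
0–6 s: v starts -3 m/s; Δx = -3·6 + ½·11·6² = 180 m; v ends 63 m/s.
6–9 s: v starts 63 m/s; Δx = 63·3 + ½·8·3² = 225 m; v ends 87 m/s.
9–14 s: v starts 87 m/s; Δx = 87·5 + ½·3·5² = 472.5 m; v ends 102 m/s.
14–20 s: v starts 102 m/s; Δx = 102·6 + ½·-3·6² = 558 m; v ends 84 m/s.
x(20) = 0 + Σ Δx = 1435.5 m.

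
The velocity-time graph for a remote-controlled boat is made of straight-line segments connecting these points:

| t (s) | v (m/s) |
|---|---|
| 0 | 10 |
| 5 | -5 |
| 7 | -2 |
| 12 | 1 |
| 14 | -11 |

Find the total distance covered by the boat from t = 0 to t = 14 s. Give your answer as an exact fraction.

253/6 m

Total distance travelled is ∫|v| dt — sum the magnitudes of each area piece.
0–5 s: v = 0 at t = 10/3 s; triangle areas 50/3 + 25/6 = 125/6 m
5–7 s: |½(-5 + -2)(2)| = 7 m
7–12 s: v = 0 at t = 31/3 s; triangle areas 10/3 + 5/6 = 25/6 m
12–14 s: v = 0 at t = 73/6 s; triangle areas 1/12 + 121/12 = 61/6 m
Total distance = 253/6 m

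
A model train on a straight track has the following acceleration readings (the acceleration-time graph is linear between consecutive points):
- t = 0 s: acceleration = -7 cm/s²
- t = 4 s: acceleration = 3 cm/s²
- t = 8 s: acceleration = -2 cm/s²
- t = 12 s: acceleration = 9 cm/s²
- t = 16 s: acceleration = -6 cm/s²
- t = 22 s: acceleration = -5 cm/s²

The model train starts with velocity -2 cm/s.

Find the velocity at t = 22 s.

-21 cm/s

Δv equals the area under the a-t graph; then v = v₀ + Δv.
0–4 s: ½(-7 + 3)(4) = -8 cm/s
4–8 s: ½(3 + -2)(4) = 2 cm/s
8–12 s: ½(-2 + 9)(4) = 14 cm/s
12–16 s: ½(9 + -6)(4) = 6 cm/s
16–22 s: ½(-6 + -5)(6) = -33 cm/s
Δv = -19 cm/s, so v(22) = -2 + (-19) = -21 cm/s.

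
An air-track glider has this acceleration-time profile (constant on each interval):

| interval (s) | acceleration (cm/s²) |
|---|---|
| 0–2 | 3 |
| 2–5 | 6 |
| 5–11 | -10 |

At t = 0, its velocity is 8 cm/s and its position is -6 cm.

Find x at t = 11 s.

97 cm

On each constant-a segment, Δv = aΔt and Δx = v₀Δt + ½aΔt²; chain segment to segment.
0–2 s: v starts 8 cm/s; Δx = 8·2 + ½·3·2² = 22 cm; v ends 14 cm/s.
2–5 s: v starts 14 cm/s; Δx = 14·3 + ½·6·3² = 69 cm; v ends 32 cm/s.
5–11 s: v starts 32 cm/s; Δx = 32·6 + ½·-10·6² = 12 cm; v ends -28 cm/s.
x(11) = -6 + Σ Δx = 97 cm.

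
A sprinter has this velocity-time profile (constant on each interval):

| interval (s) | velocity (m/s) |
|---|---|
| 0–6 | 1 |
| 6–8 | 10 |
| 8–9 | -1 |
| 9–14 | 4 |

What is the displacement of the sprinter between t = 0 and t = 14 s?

Displacement is the signed area under the v-t curve.
0–6 s: 1 × 6 = 6 m
6–8 s: 10 × 2 = 20 m
8–9 s: -1 × 1 = -1 m
9–14 s: 4 × 5 = 20 m
Net displacement = 45 m

45 m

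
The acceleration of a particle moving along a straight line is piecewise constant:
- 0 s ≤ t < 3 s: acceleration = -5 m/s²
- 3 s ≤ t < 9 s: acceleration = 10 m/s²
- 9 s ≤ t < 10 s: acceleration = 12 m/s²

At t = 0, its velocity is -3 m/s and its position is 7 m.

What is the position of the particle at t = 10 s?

95.5 m

On each constant-a segment, Δv = aΔt and Δx = v₀Δt + ½aΔt²; chain segment to segment.
0–3 s: v starts -3 m/s; Δx = -3·3 + ½·-5·3² = -31.5 m; v ends -18 m/s.
3–9 s: v starts -18 m/s; Δx = -18·6 + ½·10·6² = 72 m; v ends 42 m/s.
9–10 s: v starts 42 m/s; Δx = 42·1 + ½·12·1² = 48 m; v ends 54 m/s.
x(10) = 7 + Σ Δx = 95.5 m.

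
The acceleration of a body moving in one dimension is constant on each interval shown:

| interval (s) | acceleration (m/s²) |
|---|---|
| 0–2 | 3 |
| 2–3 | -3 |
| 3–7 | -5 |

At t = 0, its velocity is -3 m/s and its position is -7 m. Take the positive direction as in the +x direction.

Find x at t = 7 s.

-45.5 m

On each constant-a segment, Δv = aΔt and Δx = v₀Δt + ½aΔt²; chain segment to segment.
0–2 s: v starts -3 m/s; Δx = -3·2 + ½·3·2² = 0 m; v ends 3 m/s.
2–3 s: v starts 3 m/s; Δx = 3·1 + ½·-3·1² = 1.5 m; v ends 0 m/s.
3–7 s: v starts 0 m/s; Δx = 0·4 + ½·-5·4² = -40 m; v ends -20 m/s.
x(7) = -7 + Σ Δx = -45.5 m.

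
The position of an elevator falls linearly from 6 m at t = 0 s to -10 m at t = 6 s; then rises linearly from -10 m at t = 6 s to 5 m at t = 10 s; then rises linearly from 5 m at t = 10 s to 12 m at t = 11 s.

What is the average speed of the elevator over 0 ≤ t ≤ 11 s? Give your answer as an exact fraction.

Average speed = (total path length)/(elapsed time); on a piecewise-linear x-t graph the path length is Σ|Δx|.
0–6 s: |Δx| = |-10 − 6| = 16 m
6–10 s: |Δx| = |5 − -10| = 15 m
10–11 s: |Δx| = |12 − 5| = 7 m
Total path = 38 m; average speed = 38/11 = 38/11 m/s.

38/11 m/s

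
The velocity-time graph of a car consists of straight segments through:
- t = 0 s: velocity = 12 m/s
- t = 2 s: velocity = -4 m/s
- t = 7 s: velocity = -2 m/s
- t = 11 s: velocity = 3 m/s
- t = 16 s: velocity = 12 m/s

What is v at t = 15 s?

On 11–16 s the graph is linear from 3 to 12 m/s: v(15) = 3 + (12 − 3)·(15 − 11)/(16 − 11) = 10.2 m/s.

10.2 m/s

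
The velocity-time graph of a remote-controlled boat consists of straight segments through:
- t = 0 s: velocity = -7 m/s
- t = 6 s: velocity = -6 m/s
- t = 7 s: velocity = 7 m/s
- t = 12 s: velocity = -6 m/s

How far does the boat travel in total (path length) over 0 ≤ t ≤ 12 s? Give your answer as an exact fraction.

Total distance travelled is ∫|v| dt — sum the magnitudes of each area piece.
0–6 s: |½(-7 + -6)(6)| = 39 m
6–7 s: v = 0 at t = 84/13 s; triangle areas 18/13 + 49/26 = 85/26 m
7–12 s: v = 0 at t = 126/13 s; triangle areas 245/26 + 90/13 = 425/26 m
Total distance = 762/13 m

762/13 m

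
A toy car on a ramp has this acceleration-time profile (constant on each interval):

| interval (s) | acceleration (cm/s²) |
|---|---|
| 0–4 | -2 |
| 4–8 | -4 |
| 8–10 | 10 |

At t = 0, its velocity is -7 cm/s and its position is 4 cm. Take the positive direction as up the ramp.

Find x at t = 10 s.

On each constant-a segment, Δv = aΔt and Δx = v₀Δt + ½aΔt²; chain segment to segment.
0–4 s: v starts -7 cm/s; Δx = -7·4 + ½·-2·4² = -44 cm; v ends -15 cm/s.
4–8 s: v starts -15 cm/s; Δx = -15·4 + ½·-4·4² = -92 cm; v ends -31 cm/s.
8–10 s: v starts -31 cm/s; Δx = -31·2 + ½·10·2² = -42 cm; v ends -11 cm/s.
x(10) = 4 + Σ Δx = -174 cm.

-174 cm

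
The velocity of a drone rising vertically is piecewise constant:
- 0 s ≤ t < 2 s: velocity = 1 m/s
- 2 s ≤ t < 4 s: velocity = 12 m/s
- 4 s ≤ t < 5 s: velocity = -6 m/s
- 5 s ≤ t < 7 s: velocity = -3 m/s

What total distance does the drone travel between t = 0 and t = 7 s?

Distance (not displacement) is the total path length: add the absolute areas under v-t.
0–2 s: |1| × 2 = 2 m
2–4 s: |12| × 2 = 24 m
4–5 s: |-6| × 1 = 6 m
5–7 s: |-3| × 2 = 6 m
Total distance = 38 m

38 m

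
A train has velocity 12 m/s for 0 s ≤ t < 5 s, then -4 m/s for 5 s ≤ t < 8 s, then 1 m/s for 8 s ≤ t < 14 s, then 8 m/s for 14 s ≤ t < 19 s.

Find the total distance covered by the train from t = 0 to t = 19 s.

Distance (not displacement) is the total path length: add the absolute areas under v-t.
0–5 s: |12| × 5 = 60 m
5–8 s: |-4| × 3 = 12 m
8–14 s: |1| × 6 = 6 m
14–19 s: |8| × 5 = 40 m
Total distance = 118 m

118 m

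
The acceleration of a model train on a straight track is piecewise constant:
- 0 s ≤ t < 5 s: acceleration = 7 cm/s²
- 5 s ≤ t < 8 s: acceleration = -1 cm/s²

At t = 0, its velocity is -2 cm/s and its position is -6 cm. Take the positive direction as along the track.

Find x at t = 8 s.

On each constant-a segment, Δv = aΔt and Δx = v₀Δt + ½aΔt²; chain segment to segment.
0–5 s: v starts -2 cm/s; Δx = -2·5 + ½·7·5² = 77.5 cm; v ends 33 cm/s.
5–8 s: v starts 33 cm/s; Δx = 33·3 + ½·-1·3² = 94.5 cm; v ends 30 cm/s.
x(8) = -6 + Σ Δx = 166 cm.

166 cm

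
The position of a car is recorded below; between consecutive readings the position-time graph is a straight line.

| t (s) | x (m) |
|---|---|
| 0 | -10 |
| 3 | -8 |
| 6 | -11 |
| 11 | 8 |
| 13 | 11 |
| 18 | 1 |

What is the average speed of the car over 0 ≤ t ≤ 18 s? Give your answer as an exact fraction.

37/18 m/s

Average speed = (total path length)/(elapsed time); on a piecewise-linear x-t graph the path length is Σ|Δx|.
0–3 s: |Δx| = |-8 − -10| = 2 m
3–6 s: |Δx| = |-11 − -8| = 3 m
6–11 s: |Δx| = |8 − -11| = 19 m
11–13 s: |Δx| = |11 − 8| = 3 m
13–18 s: |Δx| = |1 − 11| = 10 m
Total path = 37 m; average speed = 37/18 = 37/18 m/s.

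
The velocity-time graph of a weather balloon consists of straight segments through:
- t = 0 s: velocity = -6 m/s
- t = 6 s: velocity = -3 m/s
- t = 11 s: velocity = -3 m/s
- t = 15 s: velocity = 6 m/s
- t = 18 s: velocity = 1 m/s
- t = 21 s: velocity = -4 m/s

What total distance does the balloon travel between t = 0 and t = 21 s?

67.6 m

Distance (not displacement) is the total path length: add the absolute areas under v-t.
0–6 s: |½(-6 + -3)(6)| = 27 m
6–11 s: |-3| × 5 = 15 m
11–15 s: v = 0 at t = 37/3 s; triangle areas 2 + 8 = 10 m
15–18 s: |½(6 + 1)(3)| = 10.5 m
18–21 s: v = 0 at t = 18.6 s; triangle areas 0.3 + 4.8 = 5.1 m
Total distance = 67.6 m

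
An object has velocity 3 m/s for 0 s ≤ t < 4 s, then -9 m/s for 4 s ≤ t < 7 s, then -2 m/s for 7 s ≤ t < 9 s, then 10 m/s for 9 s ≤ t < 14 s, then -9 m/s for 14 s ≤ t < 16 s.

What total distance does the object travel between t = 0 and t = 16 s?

111 m

Total distance travelled is ∫|v| dt — sum the magnitudes of each area piece.
0–4 s: |3| × 4 = 12 m
4–7 s: |-9| × 3 = 27 m
7–9 s: |-2| × 2 = 4 m
9–14 s: |10| × 5 = 50 m
14–16 s: |-9| × 2 = 18 m
Total distance = 111 m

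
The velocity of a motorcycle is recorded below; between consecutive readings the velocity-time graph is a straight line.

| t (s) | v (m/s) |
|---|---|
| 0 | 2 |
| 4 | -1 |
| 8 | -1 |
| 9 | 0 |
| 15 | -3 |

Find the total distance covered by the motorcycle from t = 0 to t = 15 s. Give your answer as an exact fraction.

101/6 m

Distance (not displacement) is the total path length: add the absolute areas under v-t.
0–4 s: v = 0 at t = 8/3 s; triangle areas 8/3 + 2/3 = 10/3 m
4–8 s: |-1| × 4 = 4 m
8–9 s: |½(-1 + 0)(1)| = 0.5 m
9–15 s: |½(0 + -3)(6)| = 9 m
Total distance = 101/6 m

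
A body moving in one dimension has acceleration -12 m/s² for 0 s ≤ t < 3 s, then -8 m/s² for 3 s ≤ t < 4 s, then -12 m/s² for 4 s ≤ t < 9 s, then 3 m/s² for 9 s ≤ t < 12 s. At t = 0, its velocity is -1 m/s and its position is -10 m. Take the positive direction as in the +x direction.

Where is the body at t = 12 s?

On each constant-a segment, Δv = aΔt and Δx = v₀Δt + ½aΔt²; chain segment to segment.
0–3 s: v starts -1 m/s; Δx = -1·3 + ½·-12·3² = -57 m; v ends -37 m/s.
3–4 s: v starts -37 m/s; Δx = -37·1 + ½·-8·1² = -41 m; v ends -45 m/s.
4–9 s: v starts -45 m/s; Δx = -45·5 + ½·-12·5² = -375 m; v ends -105 m/s.
9–12 s: v starts -105 m/s; Δx = -105·3 + ½·3·3² = -301.5 m; v ends -96 m/s.
x(12) = -10 + Σ Δx = -784.5 m.

-784.5 m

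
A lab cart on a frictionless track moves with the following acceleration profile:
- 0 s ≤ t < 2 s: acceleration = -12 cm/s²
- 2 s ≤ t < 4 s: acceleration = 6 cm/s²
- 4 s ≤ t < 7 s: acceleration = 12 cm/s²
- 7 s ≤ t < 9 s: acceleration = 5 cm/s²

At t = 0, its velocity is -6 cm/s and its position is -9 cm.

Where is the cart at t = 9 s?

-47 cm

On each constant-a segment, Δv = aΔt and Δx = v₀Δt + ½aΔt²; chain segment to segment.
0–2 s: v starts -6 cm/s; Δx = -6·2 + ½·-12·2² = -36 cm; v ends -30 cm/s.
2–4 s: v starts -30 cm/s; Δx = -30·2 + ½·6·2² = -48 cm; v ends -18 cm/s.
4–7 s: v starts -18 cm/s; Δx = -18·3 + ½·12·3² = 0 cm; v ends 18 cm/s.
7–9 s: v starts 18 cm/s; Δx = 18·2 + ½·5·2² = 46 cm; v ends 28 cm/s.
x(9) = -9 + Σ Δx = -47 cm.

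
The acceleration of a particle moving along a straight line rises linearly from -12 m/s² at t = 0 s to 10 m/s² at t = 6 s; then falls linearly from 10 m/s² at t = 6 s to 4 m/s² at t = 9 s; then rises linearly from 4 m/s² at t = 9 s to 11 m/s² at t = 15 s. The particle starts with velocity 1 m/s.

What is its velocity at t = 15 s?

Δv equals the area under the a-t graph; then v = v₀ + Δv.
0–6 s: ½(-12 + 10)(6) = -6 m/s
6–9 s: ½(10 + 4)(3) = 21 m/s
9–15 s: ½(4 + 11)(6) = 45 m/s
Δv = 60 m/s, so v(15) = 1 + (60) = 61 m/s.

61 m/s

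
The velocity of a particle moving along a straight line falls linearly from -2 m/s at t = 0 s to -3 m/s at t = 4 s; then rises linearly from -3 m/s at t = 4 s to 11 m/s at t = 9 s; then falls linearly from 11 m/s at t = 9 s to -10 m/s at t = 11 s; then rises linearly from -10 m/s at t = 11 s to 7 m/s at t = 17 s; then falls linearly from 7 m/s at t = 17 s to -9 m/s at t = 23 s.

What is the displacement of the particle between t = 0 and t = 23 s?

-4 m

Displacement is the signed area under the v-t curve.
0–4 s: ½(-2 + -3)(4) = -10 m
4–9 s: ½(-3 + 11)(5) = 20 m
9–11 s: ½(11 + -10)(2) = 1 m
11–17 s: ½(-10 + 7)(6) = -9 m
17–23 s: ½(7 + -9)(6) = -6 m
Net displacement = -4 m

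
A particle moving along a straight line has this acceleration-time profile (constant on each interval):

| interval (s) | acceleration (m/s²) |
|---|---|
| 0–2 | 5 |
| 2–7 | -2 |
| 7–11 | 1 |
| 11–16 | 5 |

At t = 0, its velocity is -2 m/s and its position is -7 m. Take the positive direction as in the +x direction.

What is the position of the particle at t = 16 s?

86.5 m

On each constant-a segment, Δv = aΔt and Δx = v₀Δt + ½aΔt²; chain segment to segment.
0–2 s: v starts -2 m/s; Δx = -2·2 + ½·5·2² = 6 m; v ends 8 m/s.
2–7 s: v starts 8 m/s; Δx = 8·5 + ½·-2·5² = 15 m; v ends -2 m/s.
7–11 s: v starts -2 m/s; Δx = -2·4 + ½·1·4² = 0 m; v ends 2 m/s.
11–16 s: v starts 2 m/s; Δx = 2·5 + ½·5·5² = 72.5 m; v ends 27 m/s.
x(16) = -7 + Σ Δx = 86.5 m.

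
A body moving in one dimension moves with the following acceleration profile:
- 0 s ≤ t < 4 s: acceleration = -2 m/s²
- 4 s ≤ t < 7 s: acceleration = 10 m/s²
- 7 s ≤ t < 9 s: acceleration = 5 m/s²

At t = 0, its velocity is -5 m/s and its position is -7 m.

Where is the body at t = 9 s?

On each constant-a segment, Δv = aΔt and Δx = v₀Δt + ½aΔt²; chain segment to segment.
0–4 s: v starts -5 m/s; Δx = -5·4 + ½·-2·4² = -36 m; v ends -13 m/s.
4–7 s: v starts -13 m/s; Δx = -13·3 + ½·10·3² = 6 m; v ends 17 m/s.
7–9 s: v starts 17 m/s; Δx = 17·2 + ½·5·2² = 44 m; v ends 27 m/s.
x(9) = -7 + Σ Δx = 7 m.

7 m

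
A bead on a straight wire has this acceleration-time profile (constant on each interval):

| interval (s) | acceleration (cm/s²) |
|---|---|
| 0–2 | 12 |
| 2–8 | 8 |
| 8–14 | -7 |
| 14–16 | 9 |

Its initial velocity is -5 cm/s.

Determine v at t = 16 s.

43 cm/s

Δv equals the area under the a-t graph; then v = v₀ + Δv.
0–2 s: 12 × 2 = 24 cm/s
2–8 s: 8 × 6 = 48 cm/s
8–14 s: -7 × 6 = -42 cm/s
14–16 s: 9 × 2 = 18 cm/s
Δv = 48 cm/s, so v(16) = -5 + (48) = 43 cm/s.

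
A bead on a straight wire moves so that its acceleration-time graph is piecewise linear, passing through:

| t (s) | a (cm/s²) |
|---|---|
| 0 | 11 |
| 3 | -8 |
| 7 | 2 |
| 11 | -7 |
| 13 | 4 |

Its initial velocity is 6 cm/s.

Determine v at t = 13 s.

-14.5 cm/s

Δv equals the area under the a-t graph; then v = v₀ + Δv.
0–3 s: ½(11 + -8)(3) = 4.5 cm/s
3–7 s: ½(-8 + 2)(4) = -12 cm/s
7–11 s: ½(2 + -7)(4) = -10 cm/s
11–13 s: ½(-7 + 4)(2) = -3 cm/s
Δv = -20.5 cm/s, so v(13) = 6 + (-20.5) = -14.5 cm/s.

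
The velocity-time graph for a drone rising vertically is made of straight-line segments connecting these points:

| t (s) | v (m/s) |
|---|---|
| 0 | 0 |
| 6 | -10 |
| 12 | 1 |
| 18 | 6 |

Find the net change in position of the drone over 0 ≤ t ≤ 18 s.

-36 m

Net displacement equals the area under the velocity-time graph (areas below the axis count negative).
0–6 s: ½(0 + -10)(6) = -30 m
6–12 s: ½(-10 + 1)(6) = -27 m
12–18 s: ½(1 + 6)(6) = 21 m
Net displacement = -36 m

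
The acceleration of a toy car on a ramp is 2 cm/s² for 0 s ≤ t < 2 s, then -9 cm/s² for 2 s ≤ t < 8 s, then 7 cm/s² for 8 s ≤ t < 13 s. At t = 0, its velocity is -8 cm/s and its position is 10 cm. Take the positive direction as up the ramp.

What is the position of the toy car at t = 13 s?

-390.5 cm

On each constant-a segment, Δv = aΔt and Δx = v₀Δt + ½aΔt²; chain segment to segment.
0–2 s: v starts -8 cm/s; Δx = -8·2 + ½·2·2² = -12 cm; v ends -4 cm/s.
2–8 s: v starts -4 cm/s; Δx = -4·6 + ½·-9·6² = -186 cm; v ends -58 cm/s.
8–13 s: v starts -58 cm/s; Δx = -58·5 + ½·7·5² = -202.5 cm; v ends -23 cm/s.
x(13) = 10 + Σ Δx = -390.5 cm.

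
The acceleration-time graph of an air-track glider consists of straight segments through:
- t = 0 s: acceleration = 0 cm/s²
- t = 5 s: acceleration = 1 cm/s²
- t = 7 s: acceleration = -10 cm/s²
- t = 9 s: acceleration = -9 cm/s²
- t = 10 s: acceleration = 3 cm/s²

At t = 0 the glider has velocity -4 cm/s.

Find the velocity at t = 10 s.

-32.5 cm/s

Δv equals the area under the a-t graph; then v = v₀ + Δv.
0–5 s: ½(0 + 1)(5) = 2.5 cm/s
5–7 s: ½(1 + -10)(2) = -9 cm/s
7–9 s: ½(-10 + -9)(2) = -19 cm/s
9–10 s: ½(-9 + 3)(1) = -3 cm/s
Δv = -28.5 cm/s, so v(10) = -4 + (-28.5) = -32.5 cm/s.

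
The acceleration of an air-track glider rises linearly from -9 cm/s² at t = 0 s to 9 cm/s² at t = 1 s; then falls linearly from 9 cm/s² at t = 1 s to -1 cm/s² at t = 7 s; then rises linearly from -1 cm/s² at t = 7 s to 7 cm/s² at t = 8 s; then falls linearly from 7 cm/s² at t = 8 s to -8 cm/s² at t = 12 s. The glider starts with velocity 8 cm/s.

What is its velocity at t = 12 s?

Δv equals the area under the a-t graph; then v = v₀ + Δv.
0–1 s: ½(-9 + 9)(1) = 0 cm/s
1–7 s: ½(9 + -1)(6) = 24 cm/s
7–8 s: ½(-1 + 7)(1) = 3 cm/s
8–12 s: ½(7 + -8)(4) = -2 cm/s
Δv = 25 cm/s, so v(12) = 8 + (25) = 33 cm/s.

33 cm/s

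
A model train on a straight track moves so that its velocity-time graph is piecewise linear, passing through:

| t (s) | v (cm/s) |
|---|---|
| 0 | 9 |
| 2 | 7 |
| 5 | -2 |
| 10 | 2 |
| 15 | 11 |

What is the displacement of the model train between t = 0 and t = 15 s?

56 cm

Net displacement equals the area under the velocity-time graph (areas below the axis count negative).
0–2 s: ½(9 + 7)(2) = 16 cm
2–5 s: ½(7 + -2)(3) = 7.5 cm
5–10 s: ½(-2 + 2)(5) = 0 cm
10–15 s: ½(2 + 11)(5) = 32.5 cm
Net displacement = 56 cm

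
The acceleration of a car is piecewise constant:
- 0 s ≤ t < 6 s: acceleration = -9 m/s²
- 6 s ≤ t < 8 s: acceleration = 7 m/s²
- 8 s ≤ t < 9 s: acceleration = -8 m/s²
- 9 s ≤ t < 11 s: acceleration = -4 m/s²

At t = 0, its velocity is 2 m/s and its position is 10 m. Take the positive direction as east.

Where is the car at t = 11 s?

On each constant-a segment, Δv = aΔt and Δx = v₀Δt + ½aΔt²; chain segment to segment.
0–6 s: v starts 2 m/s; Δx = 2·6 + ½·-9·6² = -150 m; v ends -52 m/s.
6–8 s: v starts -52 m/s; Δx = -52·2 + ½·7·2² = -90 m; v ends -38 m/s.
8–9 s: v starts -38 m/s; Δx = -38·1 + ½·-8·1² = -42 m; v ends -46 m/s.
9–11 s: v starts -46 m/s; Δx = -46·2 + ½·-4·2² = -100 m; v ends -54 m/s.
x(11) = 10 + Σ Δx = -372 m.

-372 m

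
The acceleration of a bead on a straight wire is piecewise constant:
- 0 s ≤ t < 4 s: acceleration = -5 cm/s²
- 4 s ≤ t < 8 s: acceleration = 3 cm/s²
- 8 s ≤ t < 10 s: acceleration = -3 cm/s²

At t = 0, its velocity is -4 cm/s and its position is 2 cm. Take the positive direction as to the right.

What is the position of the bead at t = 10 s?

-156 cm

On each constant-a segment, Δv = aΔt and Δx = v₀Δt + ½aΔt²; chain segment to segment.
0–4 s: v starts -4 cm/s; Δx = -4·4 + ½·-5·4² = -56 cm; v ends -24 cm/s.
4–8 s: v starts -24 cm/s; Δx = -24·4 + ½·3·4² = -72 cm; v ends -12 cm/s.
8–10 s: v starts -12 cm/s; Δx = -12·2 + ½·-3·2² = -30 cm; v ends -18 cm/s.
x(10) = 2 + Σ Δx = -156 cm.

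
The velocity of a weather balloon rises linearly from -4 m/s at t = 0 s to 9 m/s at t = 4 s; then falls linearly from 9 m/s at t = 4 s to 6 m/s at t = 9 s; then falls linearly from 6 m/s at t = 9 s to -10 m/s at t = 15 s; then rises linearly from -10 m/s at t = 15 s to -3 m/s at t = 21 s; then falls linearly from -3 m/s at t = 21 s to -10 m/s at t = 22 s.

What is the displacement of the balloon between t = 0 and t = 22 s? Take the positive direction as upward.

-10 m

Net displacement equals the area under the velocity-time graph (areas below the axis count negative).
0–4 s: ½(-4 + 9)(4) = 10 m
4–9 s: ½(9 + 6)(5) = 37.5 m
9–15 s: ½(6 + -10)(6) = -12 m
15–21 s: ½(-10 + -3)(6) = -39 m
21–22 s: ½(-3 + -10)(1) = -6.5 m
Net displacement = -10 m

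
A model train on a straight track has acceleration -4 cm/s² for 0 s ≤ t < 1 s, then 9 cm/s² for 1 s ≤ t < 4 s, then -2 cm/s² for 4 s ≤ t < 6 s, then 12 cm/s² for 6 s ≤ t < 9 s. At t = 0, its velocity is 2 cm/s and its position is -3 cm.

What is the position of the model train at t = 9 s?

On each constant-a segment, Δv = aΔt and Δx = v₀Δt + ½aΔt²; chain segment to segment.
0–1 s: v starts 2 cm/s; Δx = 2·1 + ½·-4·1² = 0 cm; v ends -2 cm/s.
1–4 s: v starts -2 cm/s; Δx = -2·3 + ½·9·3² = 34.5 cm; v ends 25 cm/s.
4–6 s: v starts 25 cm/s; Δx = 25·2 + ½·-2·2² = 46 cm; v ends 21 cm/s.
6–9 s: v starts 21 cm/s; Δx = 21·3 + ½·12·3² = 117 cm; v ends 57 cm/s.
x(9) = -3 + Σ Δx = 194.5 cm.

194.5 cm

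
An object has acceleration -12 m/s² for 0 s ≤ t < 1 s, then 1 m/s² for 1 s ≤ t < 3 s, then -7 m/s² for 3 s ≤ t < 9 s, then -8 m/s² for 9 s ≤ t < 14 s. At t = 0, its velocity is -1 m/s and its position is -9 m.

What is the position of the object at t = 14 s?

On each constant-a segment, Δv = aΔt and Δx = v₀Δt + ½aΔt²; chain segment to segment.
0–1 s: v starts -1 m/s; Δx = -1·1 + ½·-12·1² = -7 m; v ends -13 m/s.
1–3 s: v starts -13 m/s; Δx = -13·2 + ½·1·2² = -24 m; v ends -11 m/s.
3–9 s: v starts -11 m/s; Δx = -11·6 + ½·-7·6² = -192 m; v ends -53 m/s.
9–14 s: v starts -53 m/s; Δx = -53·5 + ½·-8·5² = -365 m; v ends -93 m/s.
x(14) = -9 + Σ Δx = -597 m.

-597 m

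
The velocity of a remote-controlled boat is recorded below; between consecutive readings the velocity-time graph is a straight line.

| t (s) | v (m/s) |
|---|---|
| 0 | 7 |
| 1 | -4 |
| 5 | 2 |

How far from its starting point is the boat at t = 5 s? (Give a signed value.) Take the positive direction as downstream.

-2.5 m

Displacement is the signed area under the v-t curve.
0–1 s: ½(7 + -4)(1) = 1.5 m
1–5 s: ½(-4 + 2)(4) = -4 m
Net displacement = -2.5 m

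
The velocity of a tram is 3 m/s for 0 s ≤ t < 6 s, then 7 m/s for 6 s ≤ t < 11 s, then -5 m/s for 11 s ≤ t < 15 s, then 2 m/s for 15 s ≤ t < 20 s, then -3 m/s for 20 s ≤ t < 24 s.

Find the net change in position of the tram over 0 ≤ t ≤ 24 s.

31 m

Net displacement equals the area under the velocity-time graph (areas below the axis count negative).
0–6 s: 3 × 6 = 18 m
6–11 s: 7 × 5 = 35 m
11–15 s: -5 × 4 = -20 m
15–20 s: 2 × 5 = 10 m
20–24 s: -3 × 4 = -12 m
Net displacement = 31 m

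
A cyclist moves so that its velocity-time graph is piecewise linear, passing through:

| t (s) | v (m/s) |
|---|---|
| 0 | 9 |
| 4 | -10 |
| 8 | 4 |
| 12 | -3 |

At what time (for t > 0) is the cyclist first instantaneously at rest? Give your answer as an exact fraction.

t = 36/19 s

v changes sign on 0–4 s (from 9 to -10); the graph is linear there, so v = 0 at t = 0 + (-9)·(4 − 0)/(-10 − 9) = 36/19 s.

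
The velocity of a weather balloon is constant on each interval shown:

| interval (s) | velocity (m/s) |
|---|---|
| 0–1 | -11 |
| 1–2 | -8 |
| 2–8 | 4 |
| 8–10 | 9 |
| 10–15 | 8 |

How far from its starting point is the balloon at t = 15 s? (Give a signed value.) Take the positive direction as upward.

Net displacement equals the area under the velocity-time graph (areas below the axis count negative).
0–1 s: -11 × 1 = -11 m
1–2 s: -8 × 1 = -8 m
2–8 s: 4 × 6 = 24 m
8–10 s: 9 × 2 = 18 m
10–15 s: 8 × 5 = 40 m
Net displacement = 63 m

63 m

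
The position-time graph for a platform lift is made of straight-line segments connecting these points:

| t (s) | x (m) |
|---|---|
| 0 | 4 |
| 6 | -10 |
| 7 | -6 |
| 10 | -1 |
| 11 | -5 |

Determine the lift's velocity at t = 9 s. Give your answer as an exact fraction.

Velocity is the slope of the x-t graph on 7–10 s: (-1 − -6)/(10 − 7) = 5/3 m/s.

5/3 m/s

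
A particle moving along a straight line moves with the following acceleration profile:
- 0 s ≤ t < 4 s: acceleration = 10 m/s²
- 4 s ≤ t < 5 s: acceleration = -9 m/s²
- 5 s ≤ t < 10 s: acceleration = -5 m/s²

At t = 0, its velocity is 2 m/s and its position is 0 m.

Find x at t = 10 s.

On each constant-a segment, Δv = aΔt and Δx = v₀Δt + ½aΔt²; chain segment to segment.
0–4 s: v starts 2 m/s; Δx = 2·4 + ½·10·4² = 88 m; v ends 42 m/s.
4–5 s: v starts 42 m/s; Δx = 42·1 + ½·-9·1² = 37.5 m; v ends 33 m/s.
5–10 s: v starts 33 m/s; Δx = 33·5 + ½·-5·5² = 102.5 m; v ends 8 m/s.
x(10) = 0 + Σ Δx = 228 m.

228 m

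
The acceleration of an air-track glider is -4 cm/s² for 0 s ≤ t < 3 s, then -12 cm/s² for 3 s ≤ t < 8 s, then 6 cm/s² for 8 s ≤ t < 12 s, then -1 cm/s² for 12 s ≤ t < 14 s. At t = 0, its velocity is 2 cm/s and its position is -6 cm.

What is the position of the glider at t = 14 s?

On each constant-a segment, Δv = aΔt and Δx = v₀Δt + ½aΔt²; chain segment to segment.
0–3 s: v starts 2 cm/s; Δx = 2·3 + ½·-4·3² = -12 cm; v ends -10 cm/s.
3–8 s: v starts -10 cm/s; Δx = -10·5 + ½·-12·5² = -200 cm; v ends -70 cm/s.
8–12 s: v starts -70 cm/s; Δx = -70·4 + ½·6·4² = -232 cm; v ends -46 cm/s.
12–14 s: v starts -46 cm/s; Δx = -46·2 + ½·-1·2² = -94 cm; v ends -48 cm/s.
x(14) = -6 + Σ Δx = -544 cm.

-544 cm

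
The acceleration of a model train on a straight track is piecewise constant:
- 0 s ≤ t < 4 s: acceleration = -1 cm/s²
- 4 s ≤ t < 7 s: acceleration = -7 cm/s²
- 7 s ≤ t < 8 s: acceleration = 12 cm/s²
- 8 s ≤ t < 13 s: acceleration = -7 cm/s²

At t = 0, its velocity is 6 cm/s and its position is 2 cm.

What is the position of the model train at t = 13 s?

-143 cm

On each constant-a segment, Δv = aΔt and Δx = v₀Δt + ½aΔt²; chain segment to segment.
0–4 s: v starts 6 cm/s; Δx = 6·4 + ½·-1·4² = 16 cm; v ends 2 cm/s.
4–7 s: v starts 2 cm/s; Δx = 2·3 + ½·-7·3² = -25.5 cm; v ends -19 cm/s.
7–8 s: v starts -19 cm/s; Δx = -19·1 + ½·12·1² = -13 cm; v ends -7 cm/s.
8–13 s: v starts -7 cm/s; Δx = -7·5 + ½·-7·5² = -122.5 cm; v ends -42 cm/s.
x(13) = 2 + Σ Δx = -143 cm.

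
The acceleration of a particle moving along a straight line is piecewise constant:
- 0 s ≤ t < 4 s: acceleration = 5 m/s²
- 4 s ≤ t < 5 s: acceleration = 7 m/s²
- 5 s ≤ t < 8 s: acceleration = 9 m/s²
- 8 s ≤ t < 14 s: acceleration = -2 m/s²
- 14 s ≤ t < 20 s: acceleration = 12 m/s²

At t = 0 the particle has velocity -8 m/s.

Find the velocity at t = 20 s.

106 m/s

Δv equals the area under the a-t graph; then v = v₀ + Δv.
0–4 s: 5 × 4 = 20 m/s
4–5 s: 7 × 1 = 7 m/s
5–8 s: 9 × 3 = 27 m/s
8–14 s: -2 × 6 = -12 m/s
14–20 s: 12 × 6 = 72 m/s
Δv = 114 m/s, so v(20) = -8 + (114) = 106 m/s.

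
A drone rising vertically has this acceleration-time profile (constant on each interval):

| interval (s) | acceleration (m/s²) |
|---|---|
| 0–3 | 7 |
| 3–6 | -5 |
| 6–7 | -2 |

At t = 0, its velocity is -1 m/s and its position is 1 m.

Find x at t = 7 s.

On each constant-a segment, Δv = aΔt and Δx = v₀Δt + ½aΔt²; chain segment to segment.
0–3 s: v starts -1 m/s; Δx = -1·3 + ½·7·3² = 28.5 m; v ends 20 m/s.
3–6 s: v starts 20 m/s; Δx = 20·3 + ½·-5·3² = 37.5 m; v ends 5 m/s.
6–7 s: v starts 5 m/s; Δx = 5·1 + ½·-2·1² = 4 m; v ends 3 m/s.
x(7) = 1 + Σ Δx = 71 m.

71 m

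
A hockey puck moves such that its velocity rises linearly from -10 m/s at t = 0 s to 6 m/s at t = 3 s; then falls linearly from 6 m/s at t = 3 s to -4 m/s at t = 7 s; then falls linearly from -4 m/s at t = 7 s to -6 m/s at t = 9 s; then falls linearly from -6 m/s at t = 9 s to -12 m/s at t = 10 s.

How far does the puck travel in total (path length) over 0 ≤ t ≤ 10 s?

Distance (not displacement) is the total path length: add the absolute areas under v-t.
0–3 s: v = 0 at t = 1.875 s; triangle areas 9.375 + 3.375 = 12.75 m
3–7 s: v = 0 at t = 5.4 s; triangle areas 7.2 + 3.2 = 10.4 m
7–9 s: |½(-4 + -6)(2)| = 10 m
9–10 s: |½(-6 + -12)(1)| = 9 m
Total distance = 42.15 m

42.15 m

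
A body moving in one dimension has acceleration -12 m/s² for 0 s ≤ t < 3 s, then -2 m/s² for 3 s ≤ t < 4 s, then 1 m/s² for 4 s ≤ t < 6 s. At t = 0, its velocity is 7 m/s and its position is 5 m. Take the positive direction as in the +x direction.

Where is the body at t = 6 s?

-118 m

On each constant-a segment, Δv = aΔt and Δx = v₀Δt + ½aΔt²; chain segment to segment.
0–3 s: v starts 7 m/s; Δx = 7·3 + ½·-12·3² = -33 m; v ends -29 m/s.
3–4 s: v starts -29 m/s; Δx = -29·1 + ½·-2·1² = -30 m; v ends -31 m/s.
4–6 s: v starts -31 m/s; Δx = -31·2 + ½·1·2² = -60 m; v ends -29 m/s.
x(6) = 5 + Σ Δx = -118 m.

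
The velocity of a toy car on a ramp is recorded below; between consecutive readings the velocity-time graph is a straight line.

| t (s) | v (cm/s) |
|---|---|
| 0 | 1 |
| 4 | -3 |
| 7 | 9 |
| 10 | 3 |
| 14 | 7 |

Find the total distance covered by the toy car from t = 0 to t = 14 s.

Distance (not displacement) is the total path length: add the absolute areas under v-t.
0–4 s: v = 0 at t = 1 s; triangle areas 0.5 + 4.5 = 5 cm
4–7 s: v = 0 at t = 4.75 s; triangle areas 1.125 + 10.125 = 11.25 cm
7–10 s: |½(9 + 3)(3)| = 18 cm
10–14 s: |½(3 + 7)(4)| = 20 cm
Total distance = 54.25 cm

54.25 cm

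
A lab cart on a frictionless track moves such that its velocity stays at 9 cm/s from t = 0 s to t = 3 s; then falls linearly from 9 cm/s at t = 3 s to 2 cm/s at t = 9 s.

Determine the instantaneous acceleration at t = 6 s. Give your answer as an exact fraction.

-7/6 cm/s²

Acceleration is the slope of the v-t graph on 3–9 s: (2 − 9)/(9 − 3) = -7/6 cm/s².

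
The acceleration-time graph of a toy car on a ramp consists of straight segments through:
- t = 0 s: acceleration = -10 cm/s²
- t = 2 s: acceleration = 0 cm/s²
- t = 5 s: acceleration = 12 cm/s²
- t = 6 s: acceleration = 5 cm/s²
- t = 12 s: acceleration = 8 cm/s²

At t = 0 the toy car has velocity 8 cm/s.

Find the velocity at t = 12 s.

Δv equals the area under the a-t graph; then v = v₀ + Δv.
0–2 s: ½(-10 + 0)(2) = -10 cm/s
2–5 s: ½(0 + 12)(3) = 18 cm/s
5–6 s: ½(12 + 5)(1) = 8.5 cm/s
6–12 s: ½(5 + 8)(6) = 39 cm/s
Δv = 55.5 cm/s, so v(12) = 8 + (55.5) = 63.5 cm/s.

63.5 cm/s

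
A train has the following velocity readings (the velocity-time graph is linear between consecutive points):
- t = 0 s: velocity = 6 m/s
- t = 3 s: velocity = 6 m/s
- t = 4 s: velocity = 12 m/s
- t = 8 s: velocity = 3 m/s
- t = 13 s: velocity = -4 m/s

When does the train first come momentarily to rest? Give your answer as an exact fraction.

t = 71/7 s

v changes sign on 8–13 s (from 3 to -4); the graph is linear there, so v = 0 at t = 8 + (-3)·(13 − 8)/(-4 − 3) = 71/7 s.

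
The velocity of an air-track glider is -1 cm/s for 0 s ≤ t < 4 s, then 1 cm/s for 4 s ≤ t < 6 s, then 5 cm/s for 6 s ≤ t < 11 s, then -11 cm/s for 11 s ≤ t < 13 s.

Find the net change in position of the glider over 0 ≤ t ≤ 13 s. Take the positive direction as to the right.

1 cm

Displacement is the signed area under the v-t curve.
0–4 s: -1 × 4 = -4 cm
4–6 s: 1 × 2 = 2 cm
6–11 s: 5 × 5 = 25 cm
11–13 s: -11 × 2 = -22 cm
Net displacement = 1 cm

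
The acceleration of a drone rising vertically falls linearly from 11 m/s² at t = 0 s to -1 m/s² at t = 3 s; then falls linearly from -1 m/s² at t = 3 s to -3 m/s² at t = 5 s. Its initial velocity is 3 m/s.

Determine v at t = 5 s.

Δv equals the area under the a-t graph; then v = v₀ + Δv.
0–3 s: ½(11 + -1)(3) = 15 m/s
3–5 s: ½(-1 + -3)(2) = -4 m/s
Δv = 11 m/s, so v(5) = 3 + (11) = 14 m/s.

14 m/s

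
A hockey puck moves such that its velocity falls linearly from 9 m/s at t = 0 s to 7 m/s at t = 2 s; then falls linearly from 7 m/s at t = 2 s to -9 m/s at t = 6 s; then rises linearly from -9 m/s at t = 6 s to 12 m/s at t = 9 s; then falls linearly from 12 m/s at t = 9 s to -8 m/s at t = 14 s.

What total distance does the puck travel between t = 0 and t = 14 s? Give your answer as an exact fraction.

Total distance travelled is ∫|v| dt — sum the magnitudes of each area piece.
0–2 s: |½(9 + 7)(2)| = 16 m
2–6 s: v = 0 at t = 3.75 s; triangle areas 6.125 + 10.125 = 16.25 m
6–9 s: v = 0 at t = 51/7 s; triangle areas 81/14 + 72/7 = 225/14 m
9–14 s: v = 0 at t = 12 s; triangle areas 18 + 8 = 26 m
Total distance = 2081/28 m

2081/28 m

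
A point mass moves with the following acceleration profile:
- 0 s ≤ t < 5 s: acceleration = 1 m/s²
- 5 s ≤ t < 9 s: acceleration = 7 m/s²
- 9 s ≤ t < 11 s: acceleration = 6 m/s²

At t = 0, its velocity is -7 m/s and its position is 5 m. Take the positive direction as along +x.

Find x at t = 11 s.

94.5 m

On each constant-a segment, Δv = aΔt and Δx = v₀Δt + ½aΔt²; chain segment to segment.
0–5 s: v starts -7 m/s; Δx = -7·5 + ½·1·5² = -22.5 m; v ends -2 m/s.
5–9 s: v starts -2 m/s; Δx = -2·4 + ½·7·4² = 48 m; v ends 26 m/s.
9–11 s: v starts 26 m/s; Δx = 26·2 + ½·6·2² = 64 m; v ends 38 m/s.
x(11) = 5 + Σ Δx = 94.5 m.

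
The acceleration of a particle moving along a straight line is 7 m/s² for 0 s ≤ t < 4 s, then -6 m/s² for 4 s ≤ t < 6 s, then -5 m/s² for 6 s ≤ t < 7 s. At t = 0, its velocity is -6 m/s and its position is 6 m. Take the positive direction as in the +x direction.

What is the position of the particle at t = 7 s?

On each constant-a segment, Δv = aΔt and Δx = v₀Δt + ½aΔt²; chain segment to segment.
0–4 s: v starts -6 m/s; Δx = -6·4 + ½·7·4² = 32 m; v ends 22 m/s.
4–6 s: v starts 22 m/s; Δx = 22·2 + ½·-6·2² = 32 m; v ends 10 m/s.
6–7 s: v starts 10 m/s; Δx = 10·1 + ½·-5·1² = 7.5 m; v ends 5 m/s.
x(7) = 6 + Σ Δx = 77.5 m.

77.5 m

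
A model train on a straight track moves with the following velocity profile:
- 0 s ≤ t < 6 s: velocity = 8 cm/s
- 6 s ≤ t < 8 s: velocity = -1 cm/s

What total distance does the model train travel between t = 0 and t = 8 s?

Distance (not displacement) is the total path length: add the absolute areas under v-t.
0–6 s: |8| × 6 = 48 cm
6–8 s: |-1| × 2 = 2 cm
Total distance = 50 cm

50 cm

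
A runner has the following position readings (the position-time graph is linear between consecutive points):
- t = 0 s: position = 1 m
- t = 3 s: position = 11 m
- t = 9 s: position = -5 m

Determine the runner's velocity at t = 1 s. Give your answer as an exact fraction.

Velocity is the slope of the x-t graph on 0–3 s: (11 − 1)/(3 − 0) = 10/3 m/s.

10/3 m/s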